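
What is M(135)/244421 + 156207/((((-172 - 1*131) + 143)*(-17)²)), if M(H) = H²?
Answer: -37337547147/11302027040 ≈ -3.3036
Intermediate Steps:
M(135)/244421 + 156207/((((-172 - 1*131) + 143)*(-17)²)) = 135²/244421 + 156207/((((-172 - 1*131) + 143)*(-17)²)) = 18225*(1/244421) + 156207/((((-172 - 131) + 143)*289)) = 18225/244421 + 156207/(((-303 + 143)*289)) = 18225/244421 + 156207/((-160*289)) = 18225/244421 + 156207/(-46240) = 18225/244421 + 156207*(-1/46240) = 18225/244421 - 156207/46240 = -37337547147/11302027040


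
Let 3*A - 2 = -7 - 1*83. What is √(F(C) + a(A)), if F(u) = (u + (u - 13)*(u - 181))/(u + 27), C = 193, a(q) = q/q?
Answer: √141515/110 ≈ 3.4199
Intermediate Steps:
A = -88/3 (A = ⅔ + (-7 - 1*83)/3 = ⅔ + (-7 - 83)/3 = ⅔ + (⅓)*(-90) = ⅔ - 30 = -88/3 ≈ -29.333)
a(q) = 1
F(u) = (u + (-181 + u)*(-13 + u))/(27 + u) (F(u) = (u + (-13 + u)*(-181 + u))/(27 + u) = (u + (-181 + u)*(-13 + u))/(27 + u))
√(F(C) + a(A)) = √((2353 + 193² - 193*193)/(27 + 193) + 1) = √((2353 + 37249 - 37249)/220 + 1) = √((1/220)*2353 + 1) = √(2353/220 + 1) = √(2573/220) = √141515/110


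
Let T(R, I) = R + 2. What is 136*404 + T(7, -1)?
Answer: 54953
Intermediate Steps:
T(R, I) = 2 + R
136*404 + T(7, -1) = 136*404 + (2 + 7) = 54944 + 9 = 54953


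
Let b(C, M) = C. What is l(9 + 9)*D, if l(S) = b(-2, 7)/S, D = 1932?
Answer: -644/3 ≈ -214.67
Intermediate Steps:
l(S) = -2/S
l(9 + 9)*D = -2/(9 + 9)*1932 = -2/18*1932 = -2*1/18*1932 = -⅑*1932 = -644/3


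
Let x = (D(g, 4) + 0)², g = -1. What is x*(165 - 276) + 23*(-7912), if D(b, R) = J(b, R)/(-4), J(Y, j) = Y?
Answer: -2911727/16 ≈ -1.8198e+5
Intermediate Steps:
D(b, R) = -b/4 (D(b, R) = b/(-4) = b*(-¼) = -b/4)
x = 1/16 (x = (-¼*(-1) + 0)² = (¼ + 0)² = (¼)² = 1/16 ≈ 0.062500)
x*(165 - 276) + 23*(-7912) = (165 - 276)/16 + 23*(-7912) = (1/16)*(-111) - 181976 = -111/16 - 181976 = -2911727/16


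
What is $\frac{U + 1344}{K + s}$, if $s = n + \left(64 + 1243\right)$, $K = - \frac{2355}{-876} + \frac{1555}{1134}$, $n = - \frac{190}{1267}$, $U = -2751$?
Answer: $- \frac{42163687188}{39284139533} \approx -1.0733$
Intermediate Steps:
$n = - \frac{190}{1267}$ ($n = \left(-190\right) \frac{1}{1267} = - \frac{190}{1267} \approx -0.14996$)
$K = \frac{672125}{165564}$ ($K = \left(-2355\right) \left(- \frac{1}{876}\right) + 1555 \cdot \frac{1}{1134} = \frac{785}{292} + \frac{1555}{1134} = \frac{672125}{165564} \approx 4.0596$)
$s = \frac{1655779}{1267}$ ($s = - \frac{190}{1267} + \left(64 + 1243\right) = - \frac{190}{1267} + 1307 = \frac{1655779}{1267} \approx 1306.8$)
$\frac{U + 1344}{K + s} = \frac{-2751 + 1344}{\frac{672125}{165564} + \frac{1655779}{1267}} = - \frac{1407}{\frac{39284139533}{29967084}} = \left(-1407\right) \frac{29967084}{39284139533} = - \frac{42163687188}{39284139533}$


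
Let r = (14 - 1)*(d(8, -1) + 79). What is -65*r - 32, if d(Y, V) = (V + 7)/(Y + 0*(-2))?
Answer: -269683/4 ≈ -67421.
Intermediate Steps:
d(Y, V) = (7 + V)/Y (d(Y, V) = (7 + V)/(Y + 0) = (7 + V)/Y)
r = 4147/4 (r = (14 - 1)*((7 - 1)/8 + 79) = 13*((⅛)*6 + 79) = 13*(¾ + 79) = 13*(319/4) = 4147/4 ≈ 1036.8)
-65*r - 32 = -65*4147/4 - 32 = -269555/4 - 32 = -269683/4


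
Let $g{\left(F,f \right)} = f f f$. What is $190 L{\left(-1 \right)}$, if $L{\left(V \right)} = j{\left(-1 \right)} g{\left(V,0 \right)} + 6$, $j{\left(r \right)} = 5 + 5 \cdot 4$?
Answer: $1140$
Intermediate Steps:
$g{\left(F,f \right)} = f^{3}$ ($g{\left(F,f \right)} = f^{2} f = f^{3}$)
$j{\left(r \right)} = 25$ ($j{\left(r \right)} = 5 + 20 = 25$)
$L{\left(V \right)} = 6$ ($L{\left(V \right)} = 25 \cdot 0^{3} + 6 = 25 \cdot 0 + 6 = 0 + 6 = 6$)
$190 L{\left(-1 \right)} = 190 \cdot 6 = 1140$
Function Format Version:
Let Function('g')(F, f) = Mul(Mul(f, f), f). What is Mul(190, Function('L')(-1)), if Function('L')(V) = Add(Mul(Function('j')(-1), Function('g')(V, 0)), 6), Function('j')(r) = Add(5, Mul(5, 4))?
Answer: 1140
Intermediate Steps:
Function('g')(F, f) = Pow(f, 3) (Function('g')(F, f) = Mul(Pow(f, 2), f) = Pow(f, 3))
Function('j')(r) = 25 (Function('j')(r) = Add(5, 20) = 25)
Function('L')(V) = 6 (Function('L')(V) = Add(Mul(25, Pow(0, 3)), 6) = Add(Mul(25, 0), 6) = Add(0, 6) = 6)
Mul(190, Function('L')(-1)) = Mul(190, 6) = 1140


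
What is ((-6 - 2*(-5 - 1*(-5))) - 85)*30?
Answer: -2730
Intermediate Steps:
((-6 - 2*(-5 - 1*(-5))) - 85)*30 = ((-6 - 2*(-5 + 5)) - 85)*30 = ((-6 - 2*0) - 85)*30 = ((-6 + 0) - 85)*30 = (-6 - 85)*30 = -91*30 = -2730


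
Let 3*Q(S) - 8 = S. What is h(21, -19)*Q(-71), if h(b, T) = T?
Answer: 399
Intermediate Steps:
Q(S) = 8/3 + S/3
h(21, -19)*Q(-71) = -19*(8/3 + (1/3)*(-71)) = -19*(8/3 - 71/3) = -19*(-21) = 399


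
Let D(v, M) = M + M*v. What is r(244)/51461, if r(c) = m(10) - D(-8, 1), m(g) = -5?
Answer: 2/51461 ≈ 3.8864e-5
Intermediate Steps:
r(c) = 2 (r(c) = -5 - (1 - 8) = -5 - (-7) = -5 - 1*(-7) = -5 + 7 = 2)
r(244)/51461 = 2/51461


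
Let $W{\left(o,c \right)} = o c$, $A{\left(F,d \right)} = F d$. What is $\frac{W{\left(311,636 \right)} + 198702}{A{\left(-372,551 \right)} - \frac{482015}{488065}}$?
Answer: $- \frac{38703359274}{20008028239} \approx -1.9344$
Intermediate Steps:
$W{\left(o,c \right)} = c o$
$\frac{W{\left(311,636 \right)} + 198702}{A{\left(-372,551 \right)} - \frac{482015}{488065}} = \frac{636 \cdot 311 + 198702}{\left(-372\right) 551 - \frac{482015}{488065}} = \frac{197796 + 198702}{-204972 - \frac{96403}{97613}} = \frac{396498}{-204972 - \frac{96403}{97613}} = \frac{396498}{- \frac{20008028239}{97613}} = 396498 \left(- \frac{97613}{20008028239}\right) = - \frac{38703359274}{20008028239}$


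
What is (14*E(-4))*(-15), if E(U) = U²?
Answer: -3360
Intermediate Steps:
(14*E(-4))*(-15) = (14*(-4)²)*(-15) = (14*16)*(-15) = 224*(-15) = -3360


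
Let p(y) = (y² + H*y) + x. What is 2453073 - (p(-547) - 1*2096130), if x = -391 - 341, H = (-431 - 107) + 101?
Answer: 4011687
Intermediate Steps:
H = -437 (H = -538 + 101 = -437)
x = -732
p(y) = -732 + y² - 437*y (p(y) = (y² - 437*y) - 732 = -732 + y² - 437*y)
2453073 - (p(-547) - 1*2096130) = 2453073 - ((-732 + (-547)² - 437*(-547)) - 1*2096130) = 2453073 - ((-732 + 299209 + 239039) - 2096130) = 2453073 - (537516 - 2096130) = 2453073 - 1*(-1558614) = 2453073 + 1558614 = 4011687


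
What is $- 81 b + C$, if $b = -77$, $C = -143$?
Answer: $6094$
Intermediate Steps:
$- 81 b + C = \left(-81\right) \left(-77\right) - 143 = 6237 - 143 = 6094$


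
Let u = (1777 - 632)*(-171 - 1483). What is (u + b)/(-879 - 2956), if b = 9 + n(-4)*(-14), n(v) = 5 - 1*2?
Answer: 1893863/3835 ≈ 493.84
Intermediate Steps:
n(v) = 3 (n(v) = 5 - 2 = 3)
b = -33 (b = 9 + 3*(-14) = 9 - 42 = -33)
u = -1893830 (u = 1145*(-1654) = -1893830)
(u + b)/(-879 - 2956) = (-1893830 - 33)/(-879 - 2956) = -1893863/(-3835) = -1893863*(-1/3835) = 1893863/3835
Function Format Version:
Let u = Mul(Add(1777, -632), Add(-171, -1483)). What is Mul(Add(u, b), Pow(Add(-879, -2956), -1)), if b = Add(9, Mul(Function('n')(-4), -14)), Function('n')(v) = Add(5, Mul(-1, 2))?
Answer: Rational(1893863, 3835) ≈ 493.84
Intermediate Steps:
Function('n')(v) = 3 (Function('n')(v) = Add(5, -2) = 3)
b = -33 (b = Add(9, Mul(3, -14)) = Add(9, -42) = -33)
u = -1893830 (u = Mul(1145, -1654) = -1893830)
Mul(Add(u, b), Pow(Add(-879, -2956), -1)) = Mul(Add(-1893830, -33), Pow(Add(-879, -2956), -1)) = Mul(-1893863, Pow(-3835, -1)) = Mul(-1893863, Rational(-1, 3835)) = Rational(1893863, 3835)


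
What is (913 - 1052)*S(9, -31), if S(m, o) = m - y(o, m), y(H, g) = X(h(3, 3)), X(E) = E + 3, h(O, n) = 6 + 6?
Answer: 834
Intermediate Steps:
h(O, n) = 12
X(E) = 3 + E
y(H, g) = 15 (y(H, g) = 3 + 12 = 15)
S(m, o) = -15 + m (S(m, o) = m - 1*15 = m - 15 = -15 + m)
(913 - 1052)*S(9, -31) = (913 - 1052)*(-15 + 9) = -139*(-6) = 834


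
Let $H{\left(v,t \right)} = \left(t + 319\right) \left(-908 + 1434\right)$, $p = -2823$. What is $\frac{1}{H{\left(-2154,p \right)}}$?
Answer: $- \frac{1}{1317104} \approx -7.5924 \cdot 10^{-7}$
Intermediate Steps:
$H{\left(v,t \right)} = 167794 + 526 t$ ($H{\left(v,t \right)} = \left(319 + t\right) 526 = 167794 + 526 t$)
$\frac{1}{H{\left(-2154,p \right)}} = \frac{1}{167794 + 526 \left(-2823\right)} = \frac{1}{167794 - 1484898} = \frac{1}{-1317104} = - \frac{1}{1317104}$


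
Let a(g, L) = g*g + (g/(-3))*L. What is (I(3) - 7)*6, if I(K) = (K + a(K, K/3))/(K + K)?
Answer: -31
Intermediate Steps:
a(g, L) = g² - L*g/3 (a(g, L) = g² + (g*(-⅓))*L = g² + (-g/3)*L = g² - L*g/3)
I(K) = (K + 8*K²/9)/(2*K) (I(K) = (K + K*(-K/3 + 3*K)/3)/(K + K) = (K + K*(-K/3 + 3*K)/3)/((2*K)) = (K + K*(-K/3 + 3*K)/3)*(1/(2*K)) = (K + K*(8*K/3)/3)*(1/(2*K)) = (K + 8*K²/9)*(1/(2*K)) = (K + 8*K²/9)/(2*K))
(I(3) - 7)*6 = ((½ + (4/9)*3) - 7)*6 = ((½ + 4/3) - 7)*6 = (11/6 - 7)*6 = -31/6*6 = -31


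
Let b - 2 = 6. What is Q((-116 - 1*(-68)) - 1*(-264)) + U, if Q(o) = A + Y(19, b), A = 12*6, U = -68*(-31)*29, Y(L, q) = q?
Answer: 61212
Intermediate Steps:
b = 8 (b = 2 + 6 = 8)
U = 61132 (U = 2108*29 = 61132)
A = 72
Q(o) = 80 (Q(o) = 72 + 8 = 80)
Q((-116 - 1*(-68)) - 1*(-264)) + U = 80 + 61132 = 61212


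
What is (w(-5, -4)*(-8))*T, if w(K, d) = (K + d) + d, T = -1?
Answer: -104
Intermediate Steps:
w(K, d) = K + 2*d
(w(-5, -4)*(-8))*T = ((-5 + 2*(-4))*(-8))*(-1) = ((-5 - 8)*(-8))*(-1) = -13*(-8)*(-1) = 104*(-1) = -104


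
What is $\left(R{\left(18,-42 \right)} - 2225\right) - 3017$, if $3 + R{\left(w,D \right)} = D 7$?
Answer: $-5539$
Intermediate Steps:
$R{\left(w,D \right)} = -3 + 7 D$ ($R{\left(w,D \right)} = -3 + D 7 = -3 + 7 D$)
$\left(R{\left(18,-42 \right)} - 2225\right) - 3017 = \left(\left(-3 + 7 \left(-42\right)\right) - 2225\right) - 3017 = \left(\left(-3 - 294\right) - 2225\right) - 3017 = \left(-297 - 2225\right) - 3017 = -2522 - 3017 = -5539$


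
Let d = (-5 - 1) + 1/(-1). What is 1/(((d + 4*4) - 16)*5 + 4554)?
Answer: 1/4519 ≈ 0.00022129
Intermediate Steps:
d = -7 (d = -6 - 1 = -7)
1/(((d + 4*4) - 16)*5 + 4554) = 1/(((-7 + 4*4) - 16)*5 + 4554) = 1/(((-7 + 16) - 16)*5 + 4554) = 1/((9 - 16)*5 + 4554) = 1/(-7*5 + 4554) = 1/(-35 + 4554) = 1/4519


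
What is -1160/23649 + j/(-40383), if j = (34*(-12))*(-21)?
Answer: -3959824/15159009 ≈ -0.26122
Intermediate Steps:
j = 8568 (j = -408*(-21) = 8568)
-1160/23649 + j/(-40383) = -1160/23649 + 8568/(-40383) = -1160*1/23649 + 8568*(-1/40383) = -1160/23649 - 136/641 = -3959824/15159009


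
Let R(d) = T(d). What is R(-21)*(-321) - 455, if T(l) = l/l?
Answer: -776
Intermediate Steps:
T(l) = 1
R(d) = 1
R(-21)*(-321) - 455 = 1*(-321) - 455 = -321 - 455 = -776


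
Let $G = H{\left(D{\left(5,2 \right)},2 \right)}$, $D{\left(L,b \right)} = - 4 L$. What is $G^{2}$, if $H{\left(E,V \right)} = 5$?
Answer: $25$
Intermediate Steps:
$G = 5$
$G^{2} = 5^{2} = 25$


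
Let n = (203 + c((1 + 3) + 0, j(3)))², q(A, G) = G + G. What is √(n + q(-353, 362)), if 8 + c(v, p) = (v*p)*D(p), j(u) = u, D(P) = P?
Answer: √54085 ≈ 232.56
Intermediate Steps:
q(A, G) = 2*G
c(v, p) = -8 + v*p² (c(v, p) = -8 + (v*p)*p = -8 + (p*v)*p = -8 + v*p²)
n = 53361 (n = (203 + (-8 + ((1 + 3) + 0)*3²))² = (203 + (-8 + (4 + 0)*9))² = (203 + (-8 + 4*9))² = (203 + (-8 + 36))² = (203 + 28)² = 231² = 53361)
√(n + q(-353, 362)) = √(53361 + 2*362) = √(53361 + 724) = √54085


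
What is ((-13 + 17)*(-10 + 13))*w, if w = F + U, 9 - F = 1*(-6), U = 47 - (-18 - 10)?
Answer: 1080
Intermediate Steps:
U = 75 (U = 47 - 1*(-28) = 47 + 28 = 75)
F = 15 (F = 9 - (-6) = 9 - 1*(-6) = 9 + 6 = 15)
w = 90 (w = 15 + 75 = 90)
((-13 + 17)*(-10 + 13))*w = ((-13 + 17)*(-10 + 13))*90 = (4*3)*90 = 12*90 = 1080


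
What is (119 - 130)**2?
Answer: 121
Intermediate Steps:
(119 - 130)**2 = (-11)**2 = 121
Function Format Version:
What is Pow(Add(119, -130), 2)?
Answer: 121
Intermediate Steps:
Pow(Add(119, -130), 2) = Pow(-11, 2) = 121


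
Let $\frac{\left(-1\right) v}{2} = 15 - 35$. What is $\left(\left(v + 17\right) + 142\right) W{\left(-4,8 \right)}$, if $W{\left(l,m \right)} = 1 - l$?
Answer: $995$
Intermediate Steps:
$v = 40$ ($v = - 2 \left(15 - 35\right) = \left(-2\right) \left(-20\right) = 40$)
$\left(\left(v + 17\right) + 142\right) W{\left(-4,8 \right)} = \left(\left(40 + 17\right) + 142\right) \left(1 - -4\right) = \left(57 + 142\right) \left(1 + 4\right) = 199 \cdot 5 = 995$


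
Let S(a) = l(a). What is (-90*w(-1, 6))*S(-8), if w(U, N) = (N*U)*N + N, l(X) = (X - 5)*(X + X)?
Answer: 561600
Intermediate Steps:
l(X) = 2*X*(-5 + X) (l(X) = (-5 + X)*(2*X) = 2*X*(-5 + X))
S(a) = 2*a*(-5 + a)
w(U, N) = N + U*N² (w(U, N) = U*N² + N = N + U*N²)
(-90*w(-1, 6))*S(-8) = (-540*(1 + 6*(-1)))*(2*(-8)*(-5 - 8)) = (-540*(1 - 6))*(2*(-8)*(-13)) = -540*(-5)*208 = -90*(-30)*208 = 2700*208 = 561600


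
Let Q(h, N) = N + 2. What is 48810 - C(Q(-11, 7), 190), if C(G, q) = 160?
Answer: 48650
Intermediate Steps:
Q(h, N) = 2 + N
48810 - C(Q(-11, 7), 190) = 48810 - 1*160 = 48810 - 160 = 48650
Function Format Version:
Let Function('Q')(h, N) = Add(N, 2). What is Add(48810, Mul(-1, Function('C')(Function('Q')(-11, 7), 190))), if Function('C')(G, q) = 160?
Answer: 48650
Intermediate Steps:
Function('Q')(h, N) = Add(2, N)
Add(48810, Mul(-1, Function('C')(Function('Q')(-11, 7), 190))) = Add(48810, Mul(-1, 160)) = Add(48810, -160) = 48650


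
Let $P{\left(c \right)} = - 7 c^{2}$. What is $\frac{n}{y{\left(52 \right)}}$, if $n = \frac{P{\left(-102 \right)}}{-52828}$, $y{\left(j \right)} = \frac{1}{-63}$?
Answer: $- \frac{1147041}{13207} \approx -86.851$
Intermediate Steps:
$y{\left(j \right)} = - \frac{1}{63}$
$n = \frac{18207}{13207}$ ($n = \frac{\left(-7\right) \left(-102\right)^{2}}{-52828} = \left(-7\right) 10404 \left(- \frac{1}{52828}\right) = \left(-72828\right) \left(- \frac{1}{52828}\right) = \frac{18207}{13207} \approx 1.3786$)
$\frac{n}{y{\left(52 \right)}} = \frac{18207}{13207 \left(- \frac{1}{63}\right)} = \frac{18207}{13207} \left(-63\right) = - \frac{1147041}{13207}$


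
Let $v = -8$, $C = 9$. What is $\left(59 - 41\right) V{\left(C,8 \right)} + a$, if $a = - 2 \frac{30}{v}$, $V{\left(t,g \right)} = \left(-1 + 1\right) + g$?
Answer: $\frac{303}{2} \approx 151.5$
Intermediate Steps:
$V{\left(t,g \right)} = g$ ($V{\left(t,g \right)} = 0 + g = g$)
$a = \frac{15}{2}$ ($a = - 2 \frac{30}{-8} = - 2 \cdot 30 \left(- \frac{1}{8}\right) = \left(-2\right) \left(- \frac{15}{4}\right) = \frac{15}{2} \approx 7.5$)
$\left(59 - 41\right) V{\left(C,8 \right)} + a = \left(59 - 41\right) 8 + \frac{15}{2} = 18 \cdot 8 + \frac{15}{2} = 144 + \frac{15}{2} = \frac{303}{2}$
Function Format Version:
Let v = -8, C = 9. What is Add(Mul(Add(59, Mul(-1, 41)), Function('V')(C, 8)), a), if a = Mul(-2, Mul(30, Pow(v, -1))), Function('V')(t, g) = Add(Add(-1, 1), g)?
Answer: Rational(303, 2) ≈ 151.50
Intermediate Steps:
Function('V')(t, g) = g (Function('V')(t, g) = Add(0, g) = g)
a = Rational(15, 2) (a = Mul(-2, Mul(30, Pow(-8, -1))) = Mul(-2, Mul(30, Rational(-1, 8))) = Mul(-2, Rational(-15, 4)) = Rational(15, 2) ≈ 7.5000)
Add(Mul(Add(59, Mul(-1, 41)), Function('V')(C, 8)), a) = Add(Mul(Add(59, Mul(-1, 41)), 8), Rational(15, 2)) = Add(Mul(Add(59, -41), 8), Rational(15, 2)) = Add(Mul(18, 8), Rational(15, 2)) = Add(144, Rational(15, 2)) = Rational(303, 2)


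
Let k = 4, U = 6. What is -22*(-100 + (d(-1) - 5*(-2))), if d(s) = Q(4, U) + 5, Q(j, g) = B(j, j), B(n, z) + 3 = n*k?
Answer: 1584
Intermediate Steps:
B(n, z) = -3 + 4*n (B(n, z) = -3 + n*4 = -3 + 4*n)
Q(j, g) = -3 + 4*j
d(s) = 18 (d(s) = (-3 + 4*4) + 5 = (-3 + 16) + 5 = 13 + 5 = 18)
-22*(-100 + (d(-1) - 5*(-2))) = -22*(-100 + (18 - 5*(-2))) = -22*(-100 + (18 + 10)) = -22*(-100 + 28) = -22*(-72) = 1584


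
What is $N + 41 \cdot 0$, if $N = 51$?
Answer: $51$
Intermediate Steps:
$N + 41 \cdot 0 = 51 + 41 \cdot 0 = 51 + 0 = 51$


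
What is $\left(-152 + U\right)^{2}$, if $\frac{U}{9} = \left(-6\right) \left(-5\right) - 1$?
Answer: $11881$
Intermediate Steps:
$U = 261$ ($U = 9 \left(\left(-6\right) \left(-5\right) - 1\right) = 9 \left(30 - 1\right) = 9 \cdot 29 = 261$)
$\left(-152 + U\right)^{2} = \left(-152 + 261\right)^{2} = 109^{2} = 11881$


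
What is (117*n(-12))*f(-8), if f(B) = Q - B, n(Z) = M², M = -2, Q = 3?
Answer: 5148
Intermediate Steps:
n(Z) = 4 (n(Z) = (-2)² = 4)
f(B) = 3 - B
(117*n(-12))*f(-8) = (117*4)*(3 - 1*(-8)) = 468*(3 + 8) = 468*11 = 5148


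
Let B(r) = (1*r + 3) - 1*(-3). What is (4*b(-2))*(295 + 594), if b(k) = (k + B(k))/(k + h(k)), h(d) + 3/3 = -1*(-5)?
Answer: 3556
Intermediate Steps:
B(r) = 6 + r (B(r) = (r + 3) + 3 = (3 + r) + 3 = 6 + r)
h(d) = 4 (h(d) = -1 - 1*(-5) = -1 + 5 = 4)
b(k) = (6 + 2*k)/(4 + k) (b(k) = (k + (6 + k))/(k + 4) = (6 + 2*k)/(4 + k))
(4*b(-2))*(295 + 594) = (4*(2*(3 - 2)/(4 - 2)))*(295 + 594) = (4*(2*1/2))*889 = (4*(2*(1/2)*1))*889 = (4*1)*889 = 4*889 = 3556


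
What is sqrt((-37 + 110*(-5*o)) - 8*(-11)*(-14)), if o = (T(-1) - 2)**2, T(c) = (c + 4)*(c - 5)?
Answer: I*sqrt(221269) ≈ 470.39*I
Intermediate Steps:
T(c) = (-5 + c)*(4 + c) (T(c) = (4 + c)*(-5 + c) = (-5 + c)*(4 + c))
o = 400 (o = ((-20 + (-1)**2 - 1*(-1)) - 2)**2 = ((-20 + 1 + 1) - 2)**2 = (-18 - 2)**2 = (-20)**2 = 400)
sqrt((-37 + 110*(-5*o)) - 8*(-11)*(-14)) = sqrt((-37 + 110*(-5*400)) - 8*(-11)*(-14)) = sqrt((-37 + 110*(-2000)) + 88*(-14)) = sqrt((-37 - 220000) - 1232) = sqrt(-220037 - 1232) = sqrt(-221269) = I*sqrt(221269)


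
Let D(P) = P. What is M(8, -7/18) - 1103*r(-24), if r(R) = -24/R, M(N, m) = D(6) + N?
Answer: -1089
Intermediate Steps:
M(N, m) = 6 + N
M(8, -7/18) - 1103*r(-24) = (6 + 8) - (-26472)/(-24) = 14 - (-26472)*(-1)/24 = 14 - 1103*1 = 14 - 1103 = -1089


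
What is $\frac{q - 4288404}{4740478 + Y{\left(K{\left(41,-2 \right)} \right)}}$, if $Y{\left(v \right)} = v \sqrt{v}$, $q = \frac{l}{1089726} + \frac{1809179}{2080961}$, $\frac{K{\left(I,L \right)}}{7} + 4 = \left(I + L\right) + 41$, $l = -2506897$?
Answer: $- \frac{23049909844737329754557473}{25479600788051337639750588} + \frac{68073037745628735449 \sqrt{133}}{335257905105938653154613} \approx -0.9023$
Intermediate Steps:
$K{\left(I,L \right)} = 259 + 7 I + 7 L$ ($K{\left(I,L \right)} = -28 + 7 \left(\left(I + L\right) + 41\right) = -28 + 7 \left(41 + I + L\right) = -28 + \left(287 + 7 I + 7 L\right) = 259 + 7 I + 7 L$)
$q = - \frac{3245245493063}{2267677306686}$ ($q = - \frac{2506897}{1089726} + \frac{1809179}{2080961} = - \frac{3245245493063}{2267677306686} \approx -1.4311$)
$Y{\left(v \right)} = v^{\frac{3}{2}}$
$\frac{q - 4288404}{4740478 + Y{\left(K{\left(41,-2 \right)} \right)}} = \frac{- \frac{3245245493063}{2267677306686} - 4288404}{4740478 + \left(259 + 7 \cdot 41 + 7 \left(-2\right)\right)^{\frac{3}{2}}} = - \frac{9724719677946962207}{2267677306686 \left(4740478 + \left(259 + 287 - 14\right)^{\frac{3}{2}}\right)} = - \frac{9724719677946962207}{2267677306686 \left(4740478 + 532^{\frac{3}{2}}\right)} = - \frac{9724719677946962207}{2267677306686 \left(4740478 + 1064 \sqrt{133}\right)}$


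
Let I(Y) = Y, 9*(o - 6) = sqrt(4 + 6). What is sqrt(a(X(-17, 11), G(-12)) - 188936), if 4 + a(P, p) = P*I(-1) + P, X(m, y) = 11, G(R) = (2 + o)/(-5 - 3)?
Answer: 2*I*sqrt(47235) ≈ 434.67*I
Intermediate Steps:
o = 6 + sqrt(10)/9 (o = 6 + sqrt(4 + 6)/9 = 6 + sqrt(10)/9 ≈ 6.3514)
G(R) = -1 - sqrt(10)/72 (G(R) = (2 + (6 + sqrt(10)/9))/(-5 - 3) = (8 + sqrt(10)/9)/(-8) = (8 + sqrt(10)/9)*(-1/8) = -1 - sqrt(10)/72)
a(P, p) = -4 (a(P, p) = -4 + (P*(-1) + P) = -4 + (-P + P) = -4 + 0 = -4)
sqrt(a(X(-17, 11), G(-12)) - 188936) = sqrt(-4 - 188936) = sqrt(-188940) = 2*I*sqrt(47235)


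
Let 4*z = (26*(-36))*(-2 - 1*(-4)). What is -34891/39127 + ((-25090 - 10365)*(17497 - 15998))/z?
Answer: 2079468100727/18311436 ≈ 1.1356e+5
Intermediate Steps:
z = -468 (z = ((26*(-36))*(-2 - 1*(-4)))/4 = (-936*(-2 + 4))/4 = (-936*2)/4 = (¼)*(-1872) = -468)
-34891/39127 + ((-25090 - 10365)*(17497 - 15998))/z = -34891/39127 + ((-25090 - 10365)*(17497 - 15998))/(-468) = -34891*1/39127 - 35455*1499*(-1/468) = -34891/39127 - 53147045*(-1/468) = -34891/39127 + 53147045/468 = 2079468100727/18311436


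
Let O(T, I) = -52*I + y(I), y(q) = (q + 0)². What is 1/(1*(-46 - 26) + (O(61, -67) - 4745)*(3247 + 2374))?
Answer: 1/18144516 ≈ 5.5113e-8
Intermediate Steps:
y(q) = q²
O(T, I) = I² - 52*I (O(T, I) = -52*I + I² = I² - 52*I)
1/(1*(-46 - 26) + (O(61, -67) - 4745)*(3247 + 2374)) = 1/(1*(-46 - 26) + (-67*(-52 - 67) - 4745)*(3247 + 2374)) = 1/(1*(-72) + (-67*(-119) - 4745)*5621) = 1/(-72 + (7973 - 4745)*5621) = 1/(-72 + 3228*5621) = 1/(-72 + 18144588) = 1/18144516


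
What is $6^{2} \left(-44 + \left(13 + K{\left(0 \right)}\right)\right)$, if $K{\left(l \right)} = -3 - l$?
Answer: $-1224$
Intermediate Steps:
$6^{2} \left(-44 + \left(13 + K{\left(0 \right)}\right)\right) = 6^{2} \left(-44 + \left(13 - 3\right)\right) = 36 \left(-44 + \left(13 + \left(-3 + 0\right)\right)\right) = 36 \left(-44 + \left(13 - 3\right)\right) = 36 \left(-44 + 10\right) = 36 \left(-34\right) = -1224$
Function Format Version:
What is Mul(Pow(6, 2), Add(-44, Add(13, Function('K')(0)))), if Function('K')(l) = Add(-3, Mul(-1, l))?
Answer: -1224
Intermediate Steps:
Mul(Pow(6, 2), Add(-44, Add(13, Function('K')(0)))) = Mul(Pow(6, 2), Add(-44, Add(13, Add(-3, Mul(-1, 0))))) = Mul(36, Add(-44, Add(13, Add(-3, 0)))) = Mul(36, Add(-44, Add(13, -3))) = Mul(36, Add(-44, 10)) = Mul(36, -34) = -1224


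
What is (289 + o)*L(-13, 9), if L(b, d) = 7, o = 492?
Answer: 5467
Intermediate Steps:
(289 + o)*L(-13, 9) = (289 + 492)*7 = 781*7 = 5467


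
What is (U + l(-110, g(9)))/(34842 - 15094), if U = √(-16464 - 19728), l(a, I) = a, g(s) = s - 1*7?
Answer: -55/9874 + I*√2262/4937 ≈ -0.0055702 + 0.0096335*I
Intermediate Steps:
g(s) = -7 + s (g(s) = s - 7 = -7 + s)
U = 4*I*√2262 (U = √(-36192) = 4*I*√2262 ≈ 190.24*I)
(U + l(-110, g(9)))/(34842 - 15094) = (4*I*√2262 - 110)/(34842 - 15094) = (-110 + 4*I*√2262)/19748 = (-110 + 4*I*√2262)*(1/19748) = -55/9874 + I*√2262/4937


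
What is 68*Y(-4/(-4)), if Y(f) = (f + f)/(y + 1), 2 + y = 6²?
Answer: 136/35 ≈ 3.8857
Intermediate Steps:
y = 34 (y = -2 + 6² = -2 + 36 = 34)
Y(f) = 2*f/35 (Y(f) = (f + f)/(34 + 1) = (2*f)/35 = (2*f)*(1/35) = 2*f/35)
68*Y(-4/(-4)) = 68*(2*(-4/(-4))/35) = 68*(2*(-4*(-¼))/35) = 68*((2/35)*1) = 68*(2/35) = 136/35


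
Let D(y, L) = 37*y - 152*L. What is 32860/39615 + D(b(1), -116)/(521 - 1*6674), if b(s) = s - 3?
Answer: -32891506/16250073 ≈ -2.0241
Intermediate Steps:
b(s) = -3 + s
D(y, L) = -152*L + 37*y
32860/39615 + D(b(1), -116)/(521 - 1*6674) = 32860/39615 + (-152*(-116) + 37*(-3 + 1))/(521 - 1*6674) = 32860*(1/39615) + (17632 + 37*(-2))/(521 - 6674) = 6572/7923 + (17632 - 74)/(-6153) = 6572/7923 + 17558*(-1/6153) = 6572/7923 - 17558/6153 = -32891506/16250073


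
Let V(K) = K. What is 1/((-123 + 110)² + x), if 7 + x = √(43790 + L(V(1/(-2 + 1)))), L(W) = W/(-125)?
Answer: -20250/2193251 + 5*√27368755/2193251 ≈ 0.0026935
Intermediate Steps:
L(W) = -W/125 (L(W) = W*(-1/125) = -W/125)
x = -7 + √27368755/25 (x = -7 + √(43790 - 1/(125*(-2 + 1))) = -7 + √(43790 - 1/125/(-1)) = -7 + √(43790 - 1/125*(-1)) = -7 + √(43790 + 1/125) = -7 + √(5473751/125) = -7 + √27368755/25 ≈ 202.26)
1/((-123 + 110)² + x) = 1/((-123 + 110)² + (-7 + √27368755/25)) = 1/((-13)² + (-7 + √27368755/25)) = 1/(169 + (-7 + √27368755/25)) = 1/(162 + √27368755/25)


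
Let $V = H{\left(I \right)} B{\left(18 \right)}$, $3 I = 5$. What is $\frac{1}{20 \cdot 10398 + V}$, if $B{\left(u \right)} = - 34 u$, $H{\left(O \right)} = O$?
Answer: $\frac{1}{206940} \approx 4.8323 \cdot 10^{-6}$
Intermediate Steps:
$I = \frac{5}{3}$ ($I = \frac{1}{3} \cdot 5 = \frac{5}{3} \approx 1.6667$)
$V = -1020$ ($V = \frac{5 \left(\left(-34\right) 18\right)}{3} = \frac{5}{3} \left(-612\right) = -1020$)
$\frac{1}{20 \cdot 10398 + V} = \frac{1}{20 \cdot 10398 - 1020} = \frac{1}{207960 - 1020} = \frac{1}{206940}$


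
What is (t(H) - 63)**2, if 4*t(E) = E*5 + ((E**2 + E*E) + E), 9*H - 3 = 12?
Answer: 283024/81 ≈ 3494.1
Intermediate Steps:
H = 5/3 (H = 1/3 + (1/9)*12 = 1/3 + 4/3 = 5/3 ≈ 1.6667)
t(E) = E**2/2 + 3*E/2 (t(E) = (E*5 + ((E**2 + E*E) + E))/4 = (5*E + ((E**2 + E**2) + E))/4 = (5*E + (2*E**2 + E))/4 = (5*E + (E + 2*E**2))/4 = (2*E**2 + 6*E)/4 = E**2/2 + 3*E/2)
(t(H) - 63)**2 = ((1/2)*(5/3)*(3 + 5/3) - 63)**2 = ((1/2)*(5/3)*(14/3) - 63)**2 = (35/9 - 63)**2 = (-532/9)**2 = 283024/81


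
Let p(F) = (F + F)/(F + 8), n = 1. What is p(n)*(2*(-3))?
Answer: -4/3 ≈ -1.3333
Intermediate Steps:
p(F) = 2*F/(8 + F) (p(F) = (2*F)/(8 + F) = 2*F/(8 + F))
p(n)*(2*(-3)) = (2*1/(8 + 1))*(2*(-3)) = (2*1/9)*(-6) = (2*1*(1/9))*(-6) = (2/9)*(-6) = -4/3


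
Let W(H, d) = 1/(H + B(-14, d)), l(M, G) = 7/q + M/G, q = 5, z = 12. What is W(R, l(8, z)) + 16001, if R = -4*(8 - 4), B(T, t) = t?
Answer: 3344194/209 ≈ 16001.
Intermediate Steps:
l(M, G) = 7/5 + M/G
R = -16 (R = -4*4 = -16)
W(H, d) = 1/(H + d)
W(R, l(8, z)) + 16001 = 1/(-16 + (7/5 + 8/12)) + 16001 = 1/(-16 + (7/5 + 8*(1/12))) + 16001 = 1/(-16 + (7/5 + ⅔)) + 16001 = 1/(-16 + 31/15) + 16001 = 1/(-209/15) + 16001 = -15/209 + 16001 = 3344194/209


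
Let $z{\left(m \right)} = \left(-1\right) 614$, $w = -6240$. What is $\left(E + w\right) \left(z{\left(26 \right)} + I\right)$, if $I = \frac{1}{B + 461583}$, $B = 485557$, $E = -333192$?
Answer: $\frac{49348657272822}{236785} \approx 2.0841 \cdot 10^{8}$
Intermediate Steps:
$z{\left(m \right)} = -614$
$I = \frac{1}{947140}$ ($I = \frac{1}{485557 + 461583} = \frac{1}{947140} \approx 1.0558 \cdot 10^{-6}$)
$\left(E + w\right) \left(z{\left(26 \right)} + I\right) = \left(-333192 - 6240\right) \left(-614 + \frac{1}{947140}\right) = \left(-339432\right) \left(- \frac{581543959}{947140}\right) = \frac{49348657272822}{236785}$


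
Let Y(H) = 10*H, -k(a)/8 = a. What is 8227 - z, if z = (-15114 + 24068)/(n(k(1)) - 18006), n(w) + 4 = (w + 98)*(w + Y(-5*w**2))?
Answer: 34101036/4145 ≈ 8227.0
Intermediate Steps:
k(a) = -8*a
n(w) = -4 + (98 + w)*(w - 50*w**2) (n(w) = -4 + (w + 98)*(w + 10*(-5*w**2)) = -4 + (98 + w)*(w - 50*w**2))
z = -121/4145 (z = (-15114 + 24068)/((-4 - 4899*(-8*1)**2 - 50*(-8*1)**3 + 98*(-8*1)) - 18006) = 8954/((-4 - 4899*(-8)**2 - 50*(-8)**3 + 98*(-8)) - 18006) = 8954/((-4 - 4899*64 - 50*(-512) - 784) - 18006) = 8954/((-4 - 313536 + 25600 - 784) - 18006) = 8954/(-288724 - 18006) = 8954/(-306730) = 8954*(-1/306730) = -121/4145 ≈ -0.029192)
8227 - z = 8227 - 1*(-121/4145) = 8227 + 121/4145 = 34101036/4145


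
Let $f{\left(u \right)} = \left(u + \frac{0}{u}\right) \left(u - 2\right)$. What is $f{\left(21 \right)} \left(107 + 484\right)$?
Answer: $235809$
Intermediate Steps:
$f{\left(u \right)} = u \left(-2 + u\right)$ ($f{\left(u \right)} = \left(u + 0\right) \left(-2 + u\right) = u \left(-2 + u\right)$)
$f{\left(21 \right)} \left(107 + 484\right) = 21 \left(-2 + 21\right) \left(107 + 484\right) = 21 \cdot 19 \cdot 591 = 399 \cdot 591 = 235809$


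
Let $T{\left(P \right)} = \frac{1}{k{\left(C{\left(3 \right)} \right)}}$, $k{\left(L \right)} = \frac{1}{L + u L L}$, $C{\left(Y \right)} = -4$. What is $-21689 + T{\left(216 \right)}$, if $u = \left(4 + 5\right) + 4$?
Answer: $-21485$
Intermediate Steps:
$u = 13$ ($u = 9 + 4 = 13$)
$k{\left(L \right)} = \frac{1}{L + 13 L^{2}}$ ($k{\left(L \right)} = \frac{1}{L + 13 L L} = \frac{1}{L + 13 L^{2}}$)
$T{\left(P \right)} = 204$ ($T{\left(P \right)} = \frac{1}{\frac{1}{-4} \frac{1}{1 + 13 \left(-4\right)}} = \frac{1}{\left(- \frac{1}{4}\right) \frac{1}{1 - 52}} = \frac{1}{\left(- \frac{1}{4}\right) \frac{1}{-51}} = \frac{1}{\left(- \frac{1}{4}\right) \left(- \frac{1}{51}\right)} = \frac{1}{\frac{1}{204}} = 204$)
$-21689 + T{\left(216 \right)} = -21689 + 204 = -21485$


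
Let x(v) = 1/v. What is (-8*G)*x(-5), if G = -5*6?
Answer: -48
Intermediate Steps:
G = -30
(-8*G)*x(-5) = -8*(-30)/(-5) = 240*(-1/5) = -48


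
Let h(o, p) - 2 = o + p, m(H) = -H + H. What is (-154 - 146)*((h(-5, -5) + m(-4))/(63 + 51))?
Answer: 400/19 ≈ 21.053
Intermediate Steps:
m(H) = 0
h(o, p) = 2 + o + p (h(o, p) = 2 + (o + p) = 2 + o + p)
(-154 - 146)*((h(-5, -5) + m(-4))/(63 + 51)) = (-154 - 146)*(((2 - 5 - 5) + 0)/(63 + 51)) = -300*(-8 + 0)/114 = -(-2400)/114 = -300*(-4/57) = 400/19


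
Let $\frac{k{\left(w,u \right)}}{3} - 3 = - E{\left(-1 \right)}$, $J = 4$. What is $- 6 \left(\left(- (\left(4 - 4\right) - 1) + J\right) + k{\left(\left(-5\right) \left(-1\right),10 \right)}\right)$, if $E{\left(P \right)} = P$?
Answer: $-102$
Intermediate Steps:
$k{\left(w,u \right)} = 12$ ($k{\left(w,u \right)} = 9 + 3 \left(\left(-1\right) \left(-1\right)\right) = 9 + 3 \cdot 1 = 9 + 3 = 12$)
$- 6 \left(\left(- (\left(4 - 4\right) - 1) + J\right) + k{\left(\left(-5\right) \left(-1\right),10 \right)}\right) = - 6 \left(\left(- (\left(4 - 4\right) - 1) + 4\right) + 12\right) = - 6 \left(\left(- (0 - 1) + 4\right) + 12\right) = - 6 \left(\left(\left(-1\right) \left(-1\right) + 4\right) + 12\right) = - 6 \left(\left(1 + 4\right) + 12\right) = - 6 \left(5 + 12\right) = \left(-6\right) 17 = -102$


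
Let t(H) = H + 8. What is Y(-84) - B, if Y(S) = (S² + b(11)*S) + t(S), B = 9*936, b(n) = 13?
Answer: -2536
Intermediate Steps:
t(H) = 8 + H
B = 8424
Y(S) = 8 + S² + 14*S (Y(S) = (S² + 13*S) + (8 + S) = 8 + S² + 14*S)
Y(-84) - B = (8 + (-84)² + 14*(-84)) - 1*8424 = (8 + 7056 - 1176) - 8424 = 5888 - 8424 = -2536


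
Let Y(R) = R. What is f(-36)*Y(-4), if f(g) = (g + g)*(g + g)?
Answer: -20736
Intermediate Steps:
f(g) = 4*g² (f(g) = (2*g)*(2*g) = 4*g²)
f(-36)*Y(-4) = (4*(-36)²)*(-4) = (4*1296)*(-4) = 5184*(-4) = -20736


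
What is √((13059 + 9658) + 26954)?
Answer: 3*√5519 ≈ 222.87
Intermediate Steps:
√((13059 + 9658) + 26954) = √(22717 + 26954) = √49671 = 3*√5519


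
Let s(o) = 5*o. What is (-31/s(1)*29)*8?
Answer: -7192/5 ≈ -1438.4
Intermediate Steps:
(-31/s(1)*29)*8 = (-31/(5*1)*29)*8 = (-31/5*29)*8 = (-31*⅕*29)*8 = -31/5*29*8 = -899/5*8 = -7192/5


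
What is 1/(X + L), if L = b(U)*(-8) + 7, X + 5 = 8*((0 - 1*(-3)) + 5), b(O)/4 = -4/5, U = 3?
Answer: 5/458 ≈ 0.010917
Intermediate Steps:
b(O) = -16/5 (b(O) = 4*(-4/5) = -16/5)
X = 59 (X = -5 + 8*((0 - 1*(-3)) + 5) = -5 + 8*((0 + 3) + 5) = -5 + 8*(3 + 5) = -5 + 8*8 = -5 + 64 = 59)
L = 163/5 (L = -16/5*(-8) + 7 = 128/5 + 7 = 163/5 ≈ 32.600)
1/(X + L) = 1/(59 + 163/5) = 1/(458/5) = 5/458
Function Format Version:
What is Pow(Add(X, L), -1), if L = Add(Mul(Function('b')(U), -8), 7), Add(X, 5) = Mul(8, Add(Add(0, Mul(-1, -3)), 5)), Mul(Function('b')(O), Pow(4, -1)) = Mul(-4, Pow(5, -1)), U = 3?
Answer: Rational(5, 458) ≈ 0.010917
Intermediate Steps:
Function('b')(O) = Rational(-16, 5) (Function('b')(O) = Mul(4, Mul(-4, Pow(5, -1))) = Mul(4, Mul(-4, Rational(1, 5))) = Mul(4, Rational(-4, 5)) = Rational(-16, 5))
X = 59 (X = Add(-5, Mul(8, Add(Add(0, Mul(-1, -3)), 5))) = Add(-5, Mul(8, Add(Add(0, 3), 5))) = Add(-5, Mul(8, Add(3, 5))) = Add(-5, Mul(8, 8)) = Add(-5, 64) = 59)
L = Rational(163, 5) (L = Add(Mul(Rational(-16, 5), -8), 7) = Add(Rational(128, 5), 7) = Rational(163, 5) ≈ 32.600)
Pow(Add(X, L), -1) = Pow(Add(59, Rational(163, 5)), -1) = Pow(Rational(458, 5), -1) = Rational(5, 458)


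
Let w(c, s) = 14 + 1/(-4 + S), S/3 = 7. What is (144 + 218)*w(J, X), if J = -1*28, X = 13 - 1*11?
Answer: 86518/17 ≈ 5089.3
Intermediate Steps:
S = 21 (S = 3*7 = 21)
X = 2 (X = 13 - 11 = 2)
J = -28
w(c, s) = 239/17 (w(c, s) = 14 + 1/(-4 + 21) = 14 + 1/17 = 239/17)
(144 + 218)*w(J, X) = (144 + 218)*(239/17) = 362*(239/17) = 86518/17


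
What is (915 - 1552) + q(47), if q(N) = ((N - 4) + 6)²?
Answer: 1764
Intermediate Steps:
q(N) = (2 + N)² (q(N) = ((-4 + N) + 6)² = (2 + N)²)
(915 - 1552) + q(47) = (915 - 1552) + (2 + 47)² = -637 + 49² = -637 + 2401 = 1764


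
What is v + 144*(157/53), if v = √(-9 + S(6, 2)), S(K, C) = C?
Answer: 22608/53 + I*√7 ≈ 426.57 + 2.6458*I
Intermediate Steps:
v = I*√7 (v = √(-9 + 2) = √(-7) = I*√7 ≈ 2.6458*I)
v + 144*(157/53) = I*√7 + 144*(157/53) = I*√7 + 22608/53 = 22608/53 + I*√7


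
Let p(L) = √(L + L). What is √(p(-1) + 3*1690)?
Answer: √(5070 + I*√2) ≈ 71.204 + 0.0099*I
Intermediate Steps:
p(L) = √2*√L (p(L) = √(2*L) = √2*√L)
√(p(-1) + 3*1690) = √(√2*√(-1) + 3*1690) = √(√2*I + 5070) = √(I*√2 + 5070) = √(5070 + I*√2)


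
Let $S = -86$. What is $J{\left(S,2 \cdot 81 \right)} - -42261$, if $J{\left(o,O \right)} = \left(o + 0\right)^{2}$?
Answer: $49657$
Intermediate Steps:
$J{\left(o,O \right)} = o^{2}$
$J{\left(S,2 \cdot 81 \right)} - -42261 = \left(-86\right)^{2} - -42261 = 7396 + 42261 = 49657$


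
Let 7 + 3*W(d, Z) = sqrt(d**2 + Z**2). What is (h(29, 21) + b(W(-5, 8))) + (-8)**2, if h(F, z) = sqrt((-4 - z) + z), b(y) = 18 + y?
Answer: 239/3 + 2*I + sqrt(89)/3 ≈ 82.811 + 2.0*I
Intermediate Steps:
W(d, Z) = -7/3 + sqrt(Z**2 + d**2)/3 (W(d, Z) = -7/3 + sqrt(d**2 + Z**2)/3 = -7/3 + sqrt(Z**2 + d**2)/3)
h(F, z) = 2*I (h(F, z) = sqrt(-4) = 2*I)
(h(29, 21) + b(W(-5, 8))) + (-8)**2 = (2*I + (18 + (-7/3 + sqrt(8**2 + (-5)**2)/3))) + (-8)**2 = (2*I + (18 + (-7/3 + sqrt(64 + 25)/3))) + 64 = (2*I + (18 + (-7/3 + sqrt(89)/3))) + 64 = (2*I + (47/3 + sqrt(89)/3)) + 64 = (47/3 + 2*I + sqrt(89)/3) + 64 = 239/3 + 2*I + sqrt(89)/3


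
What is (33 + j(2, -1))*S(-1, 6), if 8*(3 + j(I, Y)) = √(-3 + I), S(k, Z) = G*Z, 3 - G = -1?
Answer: 720 + 3*I ≈ 720.0 + 3.0*I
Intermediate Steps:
G = 4 (G = 3 - 1*(-1) = 3 + 1 = 4)
S(k, Z) = 4*Z
j(I, Y) = -3 + √(-3 + I)/8
(33 + j(2, -1))*S(-1, 6) = (33 + (-3 + √(-3 + 2)/8))*(4*6) = (33 + (-3 + √(-1)/8))*24 = (33 + (-3 + I/8))*24 = (30 + I/8)*24 = 720 + 3*I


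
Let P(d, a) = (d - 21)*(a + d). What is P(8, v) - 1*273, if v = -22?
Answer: -91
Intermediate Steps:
P(d, a) = (-21 + d)*(a + d)
P(8, v) - 1*273 = (8**2 - 21*(-22) - 21*8 - 22*8) - 1*273 = (64 + 462 - 168 - 176) - 273 = 182 - 273 = -91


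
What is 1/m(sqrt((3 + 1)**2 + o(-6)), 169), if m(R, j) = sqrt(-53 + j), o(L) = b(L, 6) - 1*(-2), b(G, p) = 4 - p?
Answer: sqrt(29)/58 ≈ 0.092848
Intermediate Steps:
o(L) = 0 (o(L) = (4 - 1*6) - 1*(-2) = (4 - 6) + 2 = -2 + 2 = 0)
1/m(sqrt((3 + 1)**2 + o(-6)), 169) = 1/(sqrt(-53 + 169)) = 1/(sqrt(116)) = 1/(2*sqrt(29)) = sqrt(29)/58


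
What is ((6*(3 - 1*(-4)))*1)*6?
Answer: 252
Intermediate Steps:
((6*(3 - 1*(-4)))*1)*6 = ((6*(3 + 4))*1)*6 = ((6*7)*1)*6 = (42*1)*6 = 42*6 = 252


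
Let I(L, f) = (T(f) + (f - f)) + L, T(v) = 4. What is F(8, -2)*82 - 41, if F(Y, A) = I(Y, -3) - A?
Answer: 1107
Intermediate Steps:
I(L, f) = 4 + L (I(L, f) = (4 + (f - f)) + L = (4 + 0) + L = 4 + L)
F(Y, A) = 4 + Y - A (F(Y, A) = (4 + Y) - A = 4 + Y - A)
F(8, -2)*82 - 41 = (4 + 8 - 1*(-2))*82 - 41 = (4 + 8 + 2)*82 - 41 = 14*82 - 41 = 1148 - 41 = 1107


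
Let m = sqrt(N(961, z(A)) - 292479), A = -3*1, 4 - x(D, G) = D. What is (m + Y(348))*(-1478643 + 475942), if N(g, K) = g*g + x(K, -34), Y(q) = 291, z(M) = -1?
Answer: -291785991 - 1002701*sqrt(631047) ≈ -1.0883e+9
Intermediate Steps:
x(D, G) = 4 - D
A = -3
N(g, K) = 4 + g**2 - K (N(g, K) = g*g + (4 - K) = g**2 + (4 - K) = 4 + g**2 - K)
m = sqrt(631047) (m = sqrt((4 + 961**2 - 1*(-1)) - 292479) = sqrt((4 + 923521 + 1) - 292479) = sqrt(923526 - 292479) = sqrt(631047) ≈ 794.38)
(m + Y(348))*(-1478643 + 475942) = (sqrt(631047) + 291)*(-1478643 + 475942) = (291 + sqrt(631047))*(-1002701) = -291785991 - 1002701*sqrt(631047)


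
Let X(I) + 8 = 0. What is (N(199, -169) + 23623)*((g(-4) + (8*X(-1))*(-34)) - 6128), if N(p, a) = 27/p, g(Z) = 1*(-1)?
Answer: -18583068812/199 ≈ -9.3382e+7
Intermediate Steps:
X(I) = -8 (X(I) = -8 + 0 = -8)
g(Z) = -1
(N(199, -169) + 23623)*((g(-4) + (8*X(-1))*(-34)) - 6128) = (27/199 + 23623)*((-1 + (8*(-8))*(-34)) - 6128) = (27*(1/199) + 23623)*((-1 - 64*(-34)) - 6128) = (27/199 + 23623)*((-1 + 2176) - 6128) = 4701004*(2175 - 6128)/199 = (4701004/199)*(-3953) = -18583068812/199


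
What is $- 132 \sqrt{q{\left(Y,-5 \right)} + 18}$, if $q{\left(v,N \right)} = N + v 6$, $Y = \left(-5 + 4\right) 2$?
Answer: $-132$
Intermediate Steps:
$Y = -2$ ($Y = \left(-1\right) 2 = -2$)
$q{\left(v,N \right)} = N + 6 v$
$- 132 \sqrt{q{\left(Y,-5 \right)} + 18} = - 132 \sqrt{\left(-5 + 6 \left(-2\right)\right) + 18} = - 132 \sqrt{\left(-5 - 12\right) + 18} = - 132 \sqrt{-17 + 18} = - 132 \sqrt{1} = \left(-132\right) 1 = -132$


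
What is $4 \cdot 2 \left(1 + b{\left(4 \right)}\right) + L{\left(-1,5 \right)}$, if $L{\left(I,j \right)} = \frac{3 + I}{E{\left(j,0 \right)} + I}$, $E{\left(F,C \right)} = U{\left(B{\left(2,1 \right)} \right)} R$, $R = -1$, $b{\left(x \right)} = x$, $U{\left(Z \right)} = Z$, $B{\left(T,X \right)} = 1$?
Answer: $39$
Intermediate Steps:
$E{\left(F,C \right)} = -1$ ($E{\left(F,C \right)} = 1 \left(-1\right) = -1$)
$L{\left(I,j \right)} = \frac{3 + I}{-1 + I}$
$4 \cdot 2 \left(1 + b{\left(4 \right)}\right) + L{\left(-1,5 \right)} = 4 \cdot 2 \left(1 + 4\right) + \frac{3 - 1}{-1 - 1} = 4 \cdot 2 \cdot 5 + \frac{1}{-2} \cdot 2 = 4 \cdot 10 - 1 = 40 - 1 = 39$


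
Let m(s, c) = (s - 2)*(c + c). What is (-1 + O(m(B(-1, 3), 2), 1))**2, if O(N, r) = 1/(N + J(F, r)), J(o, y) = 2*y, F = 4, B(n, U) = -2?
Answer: 225/196 ≈ 1.1480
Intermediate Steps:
m(s, c) = 2*c*(-2 + s) (m(s, c) = (-2 + s)*(2*c) = 2*c*(-2 + s))
O(N, r) = 1/(N + 2*r)
(-1 + O(m(B(-1, 3), 2), 1))**2 = (-1 + 1/(2*2*(-2 - 2) + 2*1))**2 = (-1 + 1/(2*2*(-4) + 2))**2 = (-1 + 1/(-16 + 2))**2 = (-1 + 1/(-14))**2 = (-1 - 1/14)**2 = (-15/14)**2 = 225/196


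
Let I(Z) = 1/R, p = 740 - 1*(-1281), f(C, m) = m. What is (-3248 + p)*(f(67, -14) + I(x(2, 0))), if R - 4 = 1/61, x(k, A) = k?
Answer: 4133763/245 ≈ 16873.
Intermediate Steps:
R = 245/61 (R = 4 + 1/61 = 245/61 ≈ 4.0164)
p = 2021 (p = 740 + 1281 = 2021)
I(Z) = 61/245 (I(Z) = 1/(245/61) = 61/245)
(-3248 + p)*(f(67, -14) + I(x(2, 0))) = (-3248 + 2021)*(-14 + 61/245) = -1227*(-3369/245) = 4133763/245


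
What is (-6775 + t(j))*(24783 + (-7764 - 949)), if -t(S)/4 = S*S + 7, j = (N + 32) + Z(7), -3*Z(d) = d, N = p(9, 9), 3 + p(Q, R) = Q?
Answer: -1719859610/9 ≈ -1.9110e+8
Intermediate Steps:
p(Q, R) = -3 + Q
N = 6 (N = -3 + 9 = 6)
Z(d) = -d/3
j = 107/3 (j = (6 + 32) - 1/3*7 = 38 - 7/3 = 107/3 ≈ 35.667)
t(S) = -28 - 4*S**2 (t(S) = -4*(S*S + 7) = -4*(S**2 + 7) = -4*(7 + S**2) = -28 - 4*S**2)
(-6775 + t(j))*(24783 + (-7764 - 949)) = (-6775 + (-28 - 4*(107/3)**2))*(24783 + (-7764 - 949)) = (-6775 + (-28 - 4*11449/9))*(24783 - 8713) = (-6775 + (-28 - 45796/9))*16070 = (-6775 - 46048/9)*16070 = -107023/9*16070 = -1719859610/9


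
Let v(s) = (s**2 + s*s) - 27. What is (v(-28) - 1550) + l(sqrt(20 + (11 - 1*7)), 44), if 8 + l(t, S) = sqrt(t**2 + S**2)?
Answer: -17 + 14*sqrt(10) ≈ 27.272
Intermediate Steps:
v(s) = -27 + 2*s**2 (v(s) = (s**2 + s**2) - 27 = 2*s**2 - 27 = -27 + 2*s**2)
l(t, S) = -8 + sqrt(S**2 + t**2) (l(t, S) = -8 + sqrt(t**2 + S**2) = -8 + sqrt(S**2 + t**2))
(v(-28) - 1550) + l(sqrt(20 + (11 - 1*7)), 44) = ((-27 + 2*(-28)**2) - 1550) + (-8 + sqrt(44**2 + (sqrt(20 + (11 - 1*7)))**2)) = ((-27 + 2*784) - 1550) + (-8 + sqrt(1936 + (sqrt(20 + (11 - 7)))**2)) = ((-27 + 1568) - 1550) + (-8 + sqrt(1936 + (sqrt(20 + 4))**2)) = (1541 - 1550) + (-8 + sqrt(1936 + (sqrt(24))**2)) = -9 + (-8 + sqrt(1936 + (2*sqrt(6))**2)) = -9 + (-8 + sqrt(1936 + 24)) = -9 + (-8 + sqrt(1960)) = -9 + (-8 + 14*sqrt(10)) = -17 + 14*sqrt(10)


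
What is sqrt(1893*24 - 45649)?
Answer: I*sqrt(217) ≈ 14.731*I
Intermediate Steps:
sqrt(1893*24 - 45649) = sqrt(45432 - 45649) = sqrt(-217) = I*sqrt(217)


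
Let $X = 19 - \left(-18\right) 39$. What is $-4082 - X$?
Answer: $-4803$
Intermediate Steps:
$X = 721$ ($X = 19 - -702 = 19 + 702 = 721$)
$-4082 - X = -4082 - 721 = -4803$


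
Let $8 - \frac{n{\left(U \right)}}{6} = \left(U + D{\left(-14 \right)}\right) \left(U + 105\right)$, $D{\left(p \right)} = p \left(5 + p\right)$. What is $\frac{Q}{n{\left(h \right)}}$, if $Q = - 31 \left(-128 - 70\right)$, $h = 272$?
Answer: $- \frac{1023}{150038} \approx -0.0068183$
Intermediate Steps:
$n{\left(U \right)} = 48 - 6 \left(105 + U\right) \left(126 + U\right)$ ($n{\left(U \right)} = 48 - 6 \left(U - 14 \left(5 - 14\right)\right) \left(U + 105\right) = 48 - 6 \left(U - -126\right) \left(105 + U\right) = 48 - 6 \left(U + 126\right) \left(105 + U\right) = 48 - 6 \left(126 + U\right) \left(105 + U\right) = 48 - 6 \left(105 + U\right) \left(126 + U\right)$)
$Q = 6138$ ($Q = \left(-31\right) \left(-198\right) = 6138$)
$\frac{Q}{n{\left(h \right)}} = \frac{6138}{-79332 - 376992 - 6 \cdot 272^{2}} = \frac{6138}{-79332 - 376992 - 443904} = \frac{6138}{-900228} = 6138 \left(- \frac{1}{900228}\right) = - \frac{1023}{150038}$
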